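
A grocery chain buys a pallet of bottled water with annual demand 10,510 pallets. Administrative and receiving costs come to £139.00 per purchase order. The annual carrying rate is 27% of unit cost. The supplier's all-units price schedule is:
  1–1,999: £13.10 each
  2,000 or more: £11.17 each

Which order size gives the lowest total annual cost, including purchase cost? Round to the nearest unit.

Holding cost per unit per year at price C is H = 0.27·C.
For each price level, check whether its EOQ is feasible; otherwise the best quantity at that price is the breakpoint.
EOQ at £13.10 = 908.9 (feasible in tier 1): TC = 10,510×£13.10 + (10,510/908.9)×139 + (908.9/2)×0.27×£13.10 = £140,895.71.
EOQ at £11.17 = 984.3 < 2000, so use break Q=2000: TC = 10,510×£11.17 + (10,510/2000.0)×139 + (2000.0/2)×0.27×£11.17 = £121,143.04.
Lowest total cost is £121,143.04 at Q = 2000.0.

Q* ≈ 2,000 pallets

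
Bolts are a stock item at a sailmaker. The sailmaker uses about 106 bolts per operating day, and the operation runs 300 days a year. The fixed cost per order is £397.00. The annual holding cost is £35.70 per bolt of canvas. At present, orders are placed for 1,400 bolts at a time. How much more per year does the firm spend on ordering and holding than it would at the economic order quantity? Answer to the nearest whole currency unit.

Extra cost ≈ £3,984 per year

Annual demand D = 106 × 300 = 31,800.
EOQ = √(2DS/H) = √(2 × 31,800 × 397 / 35.7) ≈ 840.99.
Cost at Q* = (D/Q*)S + (Q*/2)H = √(2DSH) ≈ £30,023.26.
Cost at Q = 1,400: (31,800/1,400)×397 + (1,400/2)×35.7 = £9,017.57 + £24,990.00 = £34,007.57.
Excess = £34,007.57 − £30,023.26 = £3,984.31.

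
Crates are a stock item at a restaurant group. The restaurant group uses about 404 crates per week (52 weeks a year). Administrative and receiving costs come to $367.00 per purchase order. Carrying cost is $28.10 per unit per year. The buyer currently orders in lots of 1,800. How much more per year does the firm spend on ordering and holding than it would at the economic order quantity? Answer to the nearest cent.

Annual demand D = 404 × 52 = 21,008.
EOQ = √(2DS/H) = √(2 × 21,008 × 367 / 28.1) ≈ 740.78.
Cost at Q* = (D/Q*)S + (Q*/2)H = √(2DSH) ≈ $20,815.82.
Cost at Q = 1,800: (21,008/1,800)×367 + (1,800/2)×28.1 = $4,283.30 + $25,290.00 = $29,573.30.
Excess = $29,573.30 − $20,815.82 = $8,757.48.

Extra cost ≈ $8,757.48 per year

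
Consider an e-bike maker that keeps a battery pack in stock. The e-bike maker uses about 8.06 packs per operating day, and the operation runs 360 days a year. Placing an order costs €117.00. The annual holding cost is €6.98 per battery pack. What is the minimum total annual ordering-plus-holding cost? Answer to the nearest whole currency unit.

TC* ≈ €2,177

Annual demand D = 8.06 × 360 = 2,901.6.
Q* = √(2DS/H) = √(2 × 2,901.6 × 117 / 6.98) ≈ 311.89.
At the optimum the two cost components are equal, so total cost = 2·(Q*/2)H = Q*·H.
Minimum total = √(2DSH) = √(2 × 2,901.6 × 117 × 6.98) ≈ 2176.980.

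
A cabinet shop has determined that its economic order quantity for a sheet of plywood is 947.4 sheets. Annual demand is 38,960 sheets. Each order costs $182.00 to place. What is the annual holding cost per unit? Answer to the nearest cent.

H ≈ $15.80

The basic EOQ model gives Q* = √(2DS/H); rearrange for the unknown.
From Q* = √(2DS/H): H = 2DS / Q*² = 2 × 38,960 × 182 / 947.4² = 15.7999.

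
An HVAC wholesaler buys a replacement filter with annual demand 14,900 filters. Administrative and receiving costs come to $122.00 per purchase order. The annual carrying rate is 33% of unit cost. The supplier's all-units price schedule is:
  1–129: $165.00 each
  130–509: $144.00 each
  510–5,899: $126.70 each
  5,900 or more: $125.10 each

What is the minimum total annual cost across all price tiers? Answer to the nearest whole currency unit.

Holding cost per unit per year at price C is H = 0.33·C.
Candidates are each tier's EOQ (if it falls in that tier) and each price-break quantity.
Tier 1 ($165.00): EOQ = 258.4 exceeds tier's upper bound 129, so this tier is dominated.
EOQ at $144.00 = 276.6 (feasible in tier 2): TC = 14,900×$144.00 + (14,900/276.6)×122 + (276.6/2)×0.33×$144.00 = $2,158,743.96.
EOQ at $126.70 = 294.9 < 510, so use break Q=510: TC = 14,900×$126.70 + (14,900/510.0)×122 + (510.0/2)×0.33×$126.70 = $1,902,056.12.
EOQ at $125.10 = 296.8 < 5900, so use break Q=5900: TC = 14,900×$125.10 + (14,900/5900.0)×122 + (5900.0/2)×0.33×$125.10 = $1,986,082.95.
Lowest total cost among the candidates is at Q = 510.0.

TC* ≈ $1,902,056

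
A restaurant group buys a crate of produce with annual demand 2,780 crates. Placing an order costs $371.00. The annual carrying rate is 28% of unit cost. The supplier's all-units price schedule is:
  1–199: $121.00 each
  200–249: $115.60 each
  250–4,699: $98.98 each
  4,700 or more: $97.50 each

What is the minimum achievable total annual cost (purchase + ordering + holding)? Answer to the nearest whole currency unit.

Holding cost per unit per year at price C is H = 0.28·C.
Evaluate total cost at each tier's feasible EOQ or, if the EOQ is below the tier, at the tier's minimum quantity.
Tier 1 ($121.00): EOQ = 246.7 exceeds tier's upper bound 199, so this tier is dominated.
Tier 2 ($115.60): EOQ = 252.4 exceeds tier's upper bound 249, so this tier is dominated.
EOQ at $98.98 = 272.8 (feasible in tier 3): TC = 2,780×$98.98 + (2,780/272.8)×371 + (272.8/2)×0.28×$98.98 = $282,725.36.
EOQ at $97.50 = 274.9 < 4700, so use break Q=4700: TC = 2,780×$97.50 + (2,780/4700.0)×371 + (4700.0/2)×0.28×$97.50 = $335,424.44.
Lowest total cost among the candidates is at Q = 272.8.

TC* ≈ $282,725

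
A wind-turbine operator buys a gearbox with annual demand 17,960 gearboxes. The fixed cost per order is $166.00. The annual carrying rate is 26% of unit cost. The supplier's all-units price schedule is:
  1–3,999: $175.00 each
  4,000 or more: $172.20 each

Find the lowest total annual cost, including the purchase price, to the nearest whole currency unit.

Holding cost per unit per year at price C is H = 0.26·C.
Evaluate total cost at each tier's feasible EOQ or, if the EOQ is below the tier, at the tier's minimum quantity.
EOQ at $175.00 = 362.0 (feasible in tier 1): TC = 17,960×$175.00 + (17,960/362.0)×166 + (362.0/2)×0.26×$175.00 = $3,159,471.30.
EOQ at $172.20 = 364.9 < 4000, so use break Q=4000: TC = 17,960×$172.20 + (17,960/4000.0)×166 + (4000.0/2)×0.26×$172.20 = $3,183,001.34.
Lowest total cost among the candidates is at Q = 362.0.

TC* ≈ $3,159,471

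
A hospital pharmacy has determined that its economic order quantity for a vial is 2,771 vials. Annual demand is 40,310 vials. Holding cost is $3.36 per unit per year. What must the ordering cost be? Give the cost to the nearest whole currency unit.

S ≈ $320

Invert the EOQ relation Q*² = 2DS/H.
From Q* = √(2DS/H): S = Q*²H / (2D) = 2,771² × 3.36 / (2 × 40,310) = 320.0144.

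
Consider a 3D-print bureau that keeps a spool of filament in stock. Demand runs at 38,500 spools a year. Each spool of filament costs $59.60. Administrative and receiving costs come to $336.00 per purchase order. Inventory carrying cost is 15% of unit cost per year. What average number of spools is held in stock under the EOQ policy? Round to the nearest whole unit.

Holding cost H = 0.15 × $59.60 = $8.9400 per unit per year.
Q* = √(2DS/H) = √(2 × 38,500 × 336 / 8.94) ≈ 1701.16.
Average inventory = Q*/2 ≈ 1701.16 / 2 = 850.582.

Average inventory ≈ 851 spools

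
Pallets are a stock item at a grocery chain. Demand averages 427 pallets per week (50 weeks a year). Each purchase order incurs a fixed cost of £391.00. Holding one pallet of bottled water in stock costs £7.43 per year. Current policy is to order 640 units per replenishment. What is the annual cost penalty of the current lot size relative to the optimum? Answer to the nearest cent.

Extra cost ≈ £4,283.38 per year

Annual demand D = 427 × 50 = 21,350.
EOQ = √(2DS/H) = √(2 × 21,350 × 391 / 7.43) ≈ 1499.02.
Cost at Q* = (D/Q*)S + (Q*/2)H = √(2DSH) ≈ £11,137.73.
Cost at Q = 640: (21,350/640)×391 + (640/2)×7.43 = £13,043.52 + £2,377.60 = £15,421.12.
Excess = £15,421.12 − £11,137.73 = £4,283.38.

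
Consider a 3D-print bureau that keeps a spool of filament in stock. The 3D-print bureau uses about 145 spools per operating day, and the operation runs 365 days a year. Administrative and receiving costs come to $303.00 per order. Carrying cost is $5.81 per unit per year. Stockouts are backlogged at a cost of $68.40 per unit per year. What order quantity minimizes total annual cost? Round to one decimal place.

Annual demand D = 145 × 365 = 52,925.
With planned backorders, Q* = √(2DS/H) · √((H+B)/B).
√(2DS/H) = √(2 × 52,925 × 303 / 5.81) = 2349.517.
√((H+B)/B) = √((5.81+68.4)/68.4) = 1.0416.
Q* ≈ 2447.270.

Q* ≈ 2,447.3 spools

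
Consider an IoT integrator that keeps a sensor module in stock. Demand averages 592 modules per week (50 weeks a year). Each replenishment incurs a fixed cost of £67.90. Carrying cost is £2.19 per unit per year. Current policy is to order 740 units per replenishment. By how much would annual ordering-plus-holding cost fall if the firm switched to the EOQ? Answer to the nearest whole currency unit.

Annual demand D = 592 × 50 = 29,600.
EOQ = √(2DS/H) = √(2 × 29,600 × 67.9 / 2.19) ≈ 1354.80.
Cost at Q* = (D/Q*)S + (Q*/2)H = √(2DSH) ≈ £2,967.00.
Cost at Q = 740: (29,600/740)×67.9 + (740/2)×2.19 = £2,716.00 + £810.30 = £3,526.30.
Excess = £3,526.30 − £2,967.00 = £559.30.

Extra cost ≈ £559 per year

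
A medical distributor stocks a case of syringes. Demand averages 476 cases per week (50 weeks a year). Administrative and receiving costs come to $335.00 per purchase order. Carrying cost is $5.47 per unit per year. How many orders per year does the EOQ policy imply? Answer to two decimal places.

N ≈ 13.94 orders per year

Annual demand D = 476 × 50 = 23,800.
The optimal lot size = √(2DS/H) = √(2 × 23,800 × 335 / 5.47) ≈ 1707.39.
Orders per year = D / Q* = 23,800 / 1707.39 ≈ 13.939.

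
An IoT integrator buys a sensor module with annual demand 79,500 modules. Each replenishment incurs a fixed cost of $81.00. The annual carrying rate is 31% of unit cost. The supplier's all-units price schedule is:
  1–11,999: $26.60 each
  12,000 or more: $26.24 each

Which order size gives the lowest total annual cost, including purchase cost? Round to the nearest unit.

Q* ≈ 1,250 modules

Holding cost per unit per year at price C is H = 0.31·C.
Evaluate total cost at each tier's feasible EOQ or, if the EOQ is below the tier, at the tier's minimum quantity.
EOQ at $26.60 = 1249.7 (feasible in tier 1): TC = 79,500×$26.60 + (79,500/1249.7)×81 + (1249.7/2)×0.31×$26.60 = $2,125,005.35.
EOQ at $26.24 = 1258.3 < 12000, so use break Q=12000: TC = 79,500×$26.24 + (79,500/12000.0)×81 + (12000.0/2)×0.31×$26.24 = $2,135,423.02.
Lowest total cost is $2,125,005.35 at Q = 1249.7.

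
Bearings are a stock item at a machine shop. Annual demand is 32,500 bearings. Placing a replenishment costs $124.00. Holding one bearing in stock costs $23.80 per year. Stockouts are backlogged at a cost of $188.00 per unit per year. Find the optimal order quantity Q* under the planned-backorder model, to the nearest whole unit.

Q* ≈ 618 bearings

With planned backorders, Q* = √(2DS/H) · √((H+B)/B).
√(2DS/H) = √(2 × 32,500 × 124 / 23.8) = 581.941.
√((H+B)/B) = √((23.8+188)/188) = 1.0614.
Q* ≈ 617.679.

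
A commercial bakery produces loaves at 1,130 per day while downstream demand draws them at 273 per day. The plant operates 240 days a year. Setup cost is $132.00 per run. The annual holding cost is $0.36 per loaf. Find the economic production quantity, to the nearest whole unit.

Q* ≈ 7,960 loaves

Annual demand D = 273 × 240 = 65,520.
Production build-up factor (1 − d/p) = 1 − 273/1,130 = 0.7584.
Q* = √(2DS / (H(1 − d/p))) = √(2 × 65,520 × 132 / (0.36 × 0.7584)).
= √(17,297,280 / 0.273) ≈ 7959.512.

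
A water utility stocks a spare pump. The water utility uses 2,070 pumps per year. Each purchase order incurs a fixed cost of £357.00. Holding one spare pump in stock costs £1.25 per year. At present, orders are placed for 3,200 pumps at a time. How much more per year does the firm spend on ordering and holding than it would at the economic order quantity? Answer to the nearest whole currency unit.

Extra cost ≈ £872 per year

EOQ = √(2DS/H) = √(2 × 2,070 × 357 / 1.25) ≈ 1087.37.
Cost at Q* = (D/Q*)S + (Q*/2)H = √(2DSH) ≈ £1,359.22.
Cost at Q = 3,200: (2,070/3,200)×357 + (3,200/2)×1.25 = £230.93 + £2,000.00 = £2,230.93.
Excess = £2,230.93 − £1,359.22 = £871.72.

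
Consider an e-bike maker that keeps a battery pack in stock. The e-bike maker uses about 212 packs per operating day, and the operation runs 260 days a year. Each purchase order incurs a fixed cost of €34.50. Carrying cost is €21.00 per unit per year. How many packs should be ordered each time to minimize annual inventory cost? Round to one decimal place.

Q* ≈ 425.6 packs

Annual demand D = 212 × 260 = 55,120.
EOQ = √(2DS / H) = √(2 × 55,120 × 34.5 / 21).
= √(3,803,280 / 21) = √181,108.5714 ≈ 425.569.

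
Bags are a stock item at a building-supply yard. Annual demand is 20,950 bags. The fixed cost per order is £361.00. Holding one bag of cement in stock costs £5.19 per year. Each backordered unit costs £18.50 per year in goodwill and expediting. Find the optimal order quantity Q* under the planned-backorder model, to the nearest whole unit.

Q* ≈ 1,932 bags

With planned backorders, Q* = √(2DS/H) · √((H+B)/B).
√(2DS/H) = √(2 × 20,950 × 361 / 5.19) = 1707.171.
√((H+B)/B) = √((5.19+18.5)/18.5) = 1.1316.
Q* ≈ 1931.851.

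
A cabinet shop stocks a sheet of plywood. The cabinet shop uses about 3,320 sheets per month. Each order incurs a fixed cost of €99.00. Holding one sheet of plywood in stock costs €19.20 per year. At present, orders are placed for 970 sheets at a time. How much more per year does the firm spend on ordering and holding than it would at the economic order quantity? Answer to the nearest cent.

Extra cost ≈ €1,071.41 per year

Annual demand D = 3,320 × 12 = 39,840.
EOQ = √(2DS/H) = √(2 × 39,840 × 99 / 19.2) ≈ 640.98.
Cost at Q* = (D/Q*)S + (Q*/2)H = √(2DSH) ≈ €12,306.74.
Cost at Q = 970: (39,840/970)×99 + (970/2)×19.2 = €4,066.14 + €9,312.00 = €13,378.14.
Excess = €13,378.14 − €12,306.74 = €1,071.41.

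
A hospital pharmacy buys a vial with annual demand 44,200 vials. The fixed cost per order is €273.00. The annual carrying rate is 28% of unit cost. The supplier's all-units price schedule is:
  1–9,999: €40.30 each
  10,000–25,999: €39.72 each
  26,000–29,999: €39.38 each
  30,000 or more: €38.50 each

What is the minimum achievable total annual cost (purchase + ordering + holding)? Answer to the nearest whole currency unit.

Holding cost per unit per year at price C is H = 0.28·C.
Evaluate total cost at each tier's feasible EOQ or, if the EOQ is below the tier, at the tier's minimum quantity.
EOQ at €40.30 = 1462.4 (feasible in tier 1): TC = 44,200×€40.30 + (44,200/1462.4)×273 + (1462.4/2)×0.28×€40.30 = €1,797,762.09.
EOQ at €39.72 = 1473.1 < 10000, so use break Q=10000: TC = 44,200×€39.72 + (44,200/10000.0)×273 + (10000.0/2)×0.28×€39.72 = €1,812,438.66.
EOQ at €39.38 = 1479.4 < 26000, so use break Q=26000: TC = 44,200×€39.38 + (44,200/26000.0)×273 + (26000.0/2)×0.28×€39.38 = €1,884,403.30.
EOQ at €38.50 = 1496.2 < 30000, so use break Q=30000: TC = 44,200×€38.50 + (44,200/30000.0)×273 + (30000.0/2)×0.28×€38.50 = €1,863,802.22.
Lowest total cost among the candidates is at Q = 1462.4.

TC* ≈ €1,797,762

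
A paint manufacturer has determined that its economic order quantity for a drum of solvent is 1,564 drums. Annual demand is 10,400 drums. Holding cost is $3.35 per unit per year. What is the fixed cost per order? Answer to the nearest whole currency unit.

S ≈ $394

The basic EOQ model gives Q* = √(2DS/H); rearrange for the unknown.
From Q* = √(2DS/H): S = Q*²H / (2D) = 1,564² × 3.35 / (2 × 10,400) = 393.9626.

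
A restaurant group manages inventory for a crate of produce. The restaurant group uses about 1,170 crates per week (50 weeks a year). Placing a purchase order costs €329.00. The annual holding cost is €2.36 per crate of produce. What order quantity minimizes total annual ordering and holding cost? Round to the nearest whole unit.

Annual demand D = 1,170 × 50 = 58,500.
EOQ = √(2DS / H) = √(2 × 58,500 × 329 / 2.36).
= √(38,493,000 / 2.36) = √16,310,593.2203 ≈ 4038.638.

Q* ≈ 4,039 crates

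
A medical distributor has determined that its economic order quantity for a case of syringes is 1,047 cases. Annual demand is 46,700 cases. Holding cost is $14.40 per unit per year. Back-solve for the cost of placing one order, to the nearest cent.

S ≈ $169.01

The basic EOQ model gives Q* = √(2DS/H); rearrange for the unknown.
From Q* = √(2DS/H): S = Q*²H / (2D) = 1,047² × 14.4 / (2 × 46,700) = 169.0087.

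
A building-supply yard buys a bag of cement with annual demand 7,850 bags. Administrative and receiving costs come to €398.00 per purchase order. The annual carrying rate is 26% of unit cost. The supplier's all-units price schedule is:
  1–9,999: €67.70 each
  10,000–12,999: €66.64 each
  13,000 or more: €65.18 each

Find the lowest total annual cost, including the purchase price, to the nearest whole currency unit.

TC* ≈ €541,933

Holding cost per unit per year at price C is H = 0.26·C.
Candidates are each tier's EOQ (if it falls in that tier) and each price-break quantity.
EOQ at €67.70 = 595.8 (feasible in tier 1): TC = 7,850×€67.70 + (7,850/595.8)×398 + (595.8/2)×0.26×€67.70 = €541,932.51.
EOQ at €66.64 = 600.5 < 10000, so use break Q=10000: TC = 7,850×€66.64 + (7,850/10000.0)×398 + (10000.0/2)×0.26×€66.64 = €610,068.43.
EOQ at €65.18 = 607.2 < 13000, so use break Q=13000: TC = 7,850×€65.18 + (7,850/13000.0)×398 + (13000.0/2)×0.26×€65.18 = €622,057.53.
Lowest total cost among the candidates is at Q = 595.8.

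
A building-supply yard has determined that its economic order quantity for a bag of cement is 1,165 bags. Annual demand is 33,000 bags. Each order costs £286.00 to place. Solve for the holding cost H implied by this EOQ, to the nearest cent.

Squaring Q* = √(2DS/H) gives Q*² = 2DS/H.
From Q* = √(2DS/H): H = 2DS / Q*² = 2 × 33,000 × 286 / 1,165² = 13.9078.

H ≈ £13.91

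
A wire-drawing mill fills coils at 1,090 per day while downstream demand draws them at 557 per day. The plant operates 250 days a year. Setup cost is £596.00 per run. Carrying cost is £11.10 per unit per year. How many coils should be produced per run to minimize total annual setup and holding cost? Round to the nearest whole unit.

Annual demand D = 557 × 250 = 139,250.
Production build-up factor (1 − d/p) = 1 − 557/1,090 = 0.4890.
Q* = √(2DS / (H(1 − d/p))) = √(2 × 139,250 × 596 / (11.1 × 0.4890)).
= √(165,986,000 / 5.4278) ≈ 5529.984.

Q* ≈ 5,530 coils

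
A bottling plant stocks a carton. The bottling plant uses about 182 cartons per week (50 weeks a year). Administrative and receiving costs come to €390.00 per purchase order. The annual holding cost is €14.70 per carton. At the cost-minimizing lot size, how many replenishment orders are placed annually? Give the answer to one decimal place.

N ≈ 13.1 orders per year

Annual demand D = 182 × 50 = 9,100.
The optimal lot size = √(2DS/H) = √(2 × 9,100 × 390 / 14.7) ≈ 694.88.
Orders per year = D / Q* = 9,100 / 694.88 ≈ 13.096.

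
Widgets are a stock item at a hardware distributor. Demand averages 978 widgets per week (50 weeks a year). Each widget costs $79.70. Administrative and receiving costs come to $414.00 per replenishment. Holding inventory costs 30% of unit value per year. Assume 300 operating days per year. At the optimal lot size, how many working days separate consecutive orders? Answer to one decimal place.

T ≈ 8.0 days

Annual demand D = 978 × 50 = 48,900.
Holding cost H = 0.30 × $79.70 = $23.9100 per unit per year.
Q* = √(2DS/H) = √(2 × 48,900 × 414 / 23.91) ≈ 1301.31.
Cycle time = Q*/D × 300 = 1301.31 / 48,900 × 300 ≈ 7.983 days.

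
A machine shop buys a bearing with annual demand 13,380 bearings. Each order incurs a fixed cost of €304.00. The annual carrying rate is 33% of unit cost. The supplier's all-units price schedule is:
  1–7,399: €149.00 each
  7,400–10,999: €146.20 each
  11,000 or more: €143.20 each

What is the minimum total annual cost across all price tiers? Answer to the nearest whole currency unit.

TC* ≈ €2,013,620

Holding cost per unit per year at price C is H = 0.33·C.
For each price level, check whether its EOQ is feasible; otherwise the best quantity at that price is the breakpoint.
EOQ at €149.00 = 406.8 (feasible in tier 1): TC = 13,380×€149.00 + (13,380/406.8)×304 + (406.8/2)×0.33×€149.00 = €2,013,620.00.
EOQ at €146.20 = 410.6 < 7400, so use break Q=7400: TC = 13,380×€146.20 + (13,380/7400.0)×304 + (7400.0/2)×0.33×€146.20 = €2,135,215.86.
EOQ at €143.20 = 414.9 < 11000, so use break Q=11000: TC = 13,380×€143.20 + (13,380/11000.0)×304 + (11000.0/2)×0.33×€143.20 = €2,176,293.77.
Lowest total cost among the candidates is at Q = 406.8.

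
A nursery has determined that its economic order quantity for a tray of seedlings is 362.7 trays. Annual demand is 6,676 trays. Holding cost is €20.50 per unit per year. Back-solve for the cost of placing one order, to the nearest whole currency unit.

Squaring Q* = √(2DS/H) gives Q*² = 2DS/H.
From Q* = √(2DS/H): S = Q*²H / (2D) = 362.7² × 20.5 / (2 × 6,676) = 201.9773.

S ≈ €202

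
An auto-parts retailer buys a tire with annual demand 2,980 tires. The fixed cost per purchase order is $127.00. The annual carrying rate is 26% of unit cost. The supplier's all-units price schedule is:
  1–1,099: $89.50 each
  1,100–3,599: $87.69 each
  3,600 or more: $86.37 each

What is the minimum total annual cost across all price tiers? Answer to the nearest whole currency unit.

TC* ≈ $270,907

Holding cost per unit per year at price C is H = 0.26·C.
Evaluate total cost at each tier's feasible EOQ or, if the EOQ is below the tier, at the tier's minimum quantity.
EOQ at $89.50 = 180.4 (feasible in tier 1): TC = 2,980×$89.50 + (2,980/180.4)×127 + (180.4/2)×0.26×$89.50 = $270,906.85.
EOQ at $87.69 = 182.2 < 1100, so use break Q=1100: TC = 2,980×$87.69 + (2,980/1100.0)×127 + (1100.0/2)×0.26×$87.69 = $274,199.92.
EOQ at $86.37 = 183.6 < 3600, so use break Q=3600: TC = 2,980×$86.37 + (2,980/3600.0)×127 + (3600.0/2)×0.26×$86.37 = $297,908.89.
Lowest total cost among the candidates is at Q = 180.4.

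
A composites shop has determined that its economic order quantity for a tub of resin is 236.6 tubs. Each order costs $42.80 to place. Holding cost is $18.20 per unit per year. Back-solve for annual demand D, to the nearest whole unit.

Squaring Q* = √(2DS/H) gives Q*² = 2DS/H.
From Q* = √(2DS/H): D = Q*²H / (2S) = 236.6² × 18.2 / (2 × 42.8) = 11902.196.

D ≈ 11,902 tubs per year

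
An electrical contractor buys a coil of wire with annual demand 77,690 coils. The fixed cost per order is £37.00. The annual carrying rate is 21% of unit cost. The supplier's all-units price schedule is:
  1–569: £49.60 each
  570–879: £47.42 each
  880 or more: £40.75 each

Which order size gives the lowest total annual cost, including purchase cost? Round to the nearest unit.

Q* ≈ 880 coils

Holding cost per unit per year at price C is H = 0.21·C.
For each price level, check whether its EOQ is feasible; otherwise the best quantity at that price is the breakpoint.
Tier 1 (£49.60): EOQ = 742.9 exceeds tier's upper bound 569, so this tier is dominated.
EOQ at £47.42 = 759.8 (feasible in tier 2): TC = 77,690×£47.42 + (77,690/759.8)×37 + (759.8/2)×0.21×£47.42 = £3,691,626.19.
EOQ at £40.75 = 819.6 < 880, so use break Q=880: TC = 77,690×£40.75 + (77,690/880.0)×37 + (880.0/2)×0.21×£40.75 = £3,172,899.31.
Lowest total cost is £3,172,899.31 at Q = 880.0.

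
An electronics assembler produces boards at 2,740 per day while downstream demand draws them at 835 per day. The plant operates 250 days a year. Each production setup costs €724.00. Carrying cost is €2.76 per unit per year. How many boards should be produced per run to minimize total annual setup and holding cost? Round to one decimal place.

Annual demand D = 835 × 250 = 208,750.
Production build-up factor (1 − d/p) = 1 − 835/2,740 = 0.6953.
Q* = √(2DS / (H(1 − d/p))) = √(2 × 208,750 × 724 / (2.76 × 0.6953)).
= √(302,270,000 / 1.9189) ≈ 12550.782.

Q* ≈ 12,550.8 boards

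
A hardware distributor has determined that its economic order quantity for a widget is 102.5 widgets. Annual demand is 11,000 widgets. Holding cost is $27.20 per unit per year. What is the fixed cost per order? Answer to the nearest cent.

S ≈ $12.99

The basic EOQ model gives Q* = √(2DS/H); rearrange for the unknown.
From Q* = √(2DS/H): S = Q*²H / (2D) = 102.5² × 27.2 / (2 × 11,000) = 12.9895.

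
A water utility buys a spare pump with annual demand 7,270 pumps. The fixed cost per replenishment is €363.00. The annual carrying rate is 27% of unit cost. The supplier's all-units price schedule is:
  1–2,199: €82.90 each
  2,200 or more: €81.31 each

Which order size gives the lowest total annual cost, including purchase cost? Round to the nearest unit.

Holding cost per unit per year at price C is H = 0.27·C.
Candidates are each tier's EOQ (if it falls in that tier) and each price-break quantity.
EOQ at €82.90 = 485.6 (feasible in tier 1): TC = 7,270×€82.90 + (7,270/485.6)×363 + (485.6/2)×0.27×€82.90 = €613,552.13.
EOQ at €81.31 = 490.3 < 2200, so use break Q=2200: TC = 7,270×€81.31 + (7,270/2200.0)×363 + (2200.0/2)×0.27×€81.31 = €616,472.32.
Lowest total cost is €613,552.13 at Q = 485.6.

Q* ≈ 486 pumps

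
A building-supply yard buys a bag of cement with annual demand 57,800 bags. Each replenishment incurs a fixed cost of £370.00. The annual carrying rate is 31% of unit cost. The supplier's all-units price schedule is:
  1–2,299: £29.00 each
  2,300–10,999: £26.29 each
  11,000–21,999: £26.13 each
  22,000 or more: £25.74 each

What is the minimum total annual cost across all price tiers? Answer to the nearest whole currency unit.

TC* ≈ £1,538,233

Holding cost per unit per year at price C is H = 0.31·C.
Evaluate total cost at each tier's feasible EOQ or, if the EOQ is below the tier, at the tier's minimum quantity.
EOQ at £29.00 = 2181.2 (feasible in tier 1): TC = 57,800×£29.00 + (57,800/2181.2)×370 + (2181.2/2)×0.31×£29.00 = £1,695,809.19.
EOQ at £26.29 = 2290.9 < 2300, so use break Q=2300: TC = 57,800×£26.29 + (57,800/2300.0)×370 + (2300.0/2)×0.31×£26.29 = £1,538,232.65.
EOQ at £26.13 = 2297.9 < 11000, so use break Q=11000: TC = 57,800×£26.13 + (57,800/11000.0)×370 + (11000.0/2)×0.31×£26.13 = £1,556,809.83.
EOQ at £25.74 = 2315.2 < 22000, so use break Q=22000: TC = 57,800×£25.74 + (57,800/22000.0)×370 + (22000.0/2)×0.31×£25.74 = £1,576,517.49.
Lowest total cost among the candidates is at Q = 2300.0.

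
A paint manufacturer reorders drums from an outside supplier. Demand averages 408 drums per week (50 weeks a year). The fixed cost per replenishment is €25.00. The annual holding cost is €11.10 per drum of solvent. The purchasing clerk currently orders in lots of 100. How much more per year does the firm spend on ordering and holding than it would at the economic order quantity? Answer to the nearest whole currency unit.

Annual demand D = 408 × 50 = 20,400.
EOQ = √(2DS/H) = √(2 × 20,400 × 25 / 11.1) ≈ 303.14.
Cost at Q* = (D/Q*)S + (Q*/2)H = √(2DSH) ≈ €3,364.82.
Cost at Q = 100: (20,400/100)×25 + (100/2)×11.1 = €5,100.00 + €555.00 = €5,655.00.
Excess = €5,655.00 − €3,364.82 = €2,290.18.

Extra cost ≈ €2,290 per year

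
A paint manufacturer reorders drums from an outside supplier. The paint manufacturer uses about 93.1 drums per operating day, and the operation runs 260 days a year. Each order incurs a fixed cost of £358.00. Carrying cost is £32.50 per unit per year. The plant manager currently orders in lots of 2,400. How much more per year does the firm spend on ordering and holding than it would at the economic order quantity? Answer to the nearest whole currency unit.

Annual demand D = 93.1 × 260 = 24,206.
EOQ = √(2DS/H) = √(2 × 24,206 × 358 / 32.5) ≈ 730.26.
Cost at Q* = (D/Q*)S + (Q*/2)H = √(2DSH) ≈ £23,733.39.
Cost at Q = 2,400: (24,206/2,400)×358 + (2,400/2)×32.5 = £3,610.73 + £39,000.00 = £42,610.73.
Excess = £42,610.73 − £23,733.39 = £18,877.34.

Extra cost ≈ £18,877 per year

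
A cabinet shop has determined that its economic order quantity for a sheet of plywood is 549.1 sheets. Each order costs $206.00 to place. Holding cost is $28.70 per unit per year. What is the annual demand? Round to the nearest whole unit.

Invert the EOQ relation Q*² = 2DS/H.
From Q* = √(2DS/H): D = Q*²H / (2S) = 549.1² × 28.7 / (2 × 206) = 21003.302.

D ≈ 21,003 sheets per year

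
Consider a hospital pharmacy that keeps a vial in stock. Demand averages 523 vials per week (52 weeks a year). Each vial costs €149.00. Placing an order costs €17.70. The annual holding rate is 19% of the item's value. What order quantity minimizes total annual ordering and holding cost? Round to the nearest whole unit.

Annual demand D = 523 × 52 = 27,196.
Holding cost H = 0.19 × €149.00 = €28.3100 per unit per year.
EOQ = √(2DS / H) = √(2 × 27,196 × 17.7 / 28.31).
= √(962,738.4 / 28.31) = √34,007.0081 ≈ 184.410.

Q* ≈ 184 vials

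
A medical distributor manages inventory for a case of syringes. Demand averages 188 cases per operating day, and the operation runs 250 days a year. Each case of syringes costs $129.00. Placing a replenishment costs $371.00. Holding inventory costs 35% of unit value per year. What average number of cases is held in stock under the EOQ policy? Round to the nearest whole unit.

Average inventory ≈ 439 cases

Annual demand D = 188 × 250 = 47,000.
Holding cost H = 0.35 × $129.00 = $45.1500 per unit per year.
EOQ = √(2DS/H) = √(2 × 47,000 × 371 / 45.15) ≈ 878.86.
Average inventory = Q*/2 ≈ 878.86 / 2 = 439.432.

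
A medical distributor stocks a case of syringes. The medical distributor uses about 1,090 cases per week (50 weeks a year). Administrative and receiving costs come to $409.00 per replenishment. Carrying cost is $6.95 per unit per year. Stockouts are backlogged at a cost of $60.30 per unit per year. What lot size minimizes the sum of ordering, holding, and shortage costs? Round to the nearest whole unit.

Annual demand D = 1,090 × 50 = 54,500.
With planned backorders, Q* = √(2DS/H) · √((H+B)/B).
√(2DS/H) = √(2 × 54,500 × 409 / 6.95) = 2532.693.
√((H+B)/B) = √((6.95+60.3)/60.3) = 1.0561.
Q* ≈ 2674.669.

Q* ≈ 2,675 cases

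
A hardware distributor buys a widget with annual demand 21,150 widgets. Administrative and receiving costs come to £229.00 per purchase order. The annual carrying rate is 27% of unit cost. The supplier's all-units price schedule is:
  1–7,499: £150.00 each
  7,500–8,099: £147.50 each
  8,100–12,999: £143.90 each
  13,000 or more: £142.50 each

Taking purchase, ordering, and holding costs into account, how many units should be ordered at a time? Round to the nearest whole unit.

Q* ≈ 489 widgets

Holding cost per unit per year at price C is H = 0.27·C.
Evaluate total cost at each tier's feasible EOQ or, if the EOQ is below the tier, at the tier's minimum quantity.
EOQ at £150.00 = 489.1 (feasible in tier 1): TC = 21,150×£150.00 + (21,150/489.1)×229 + (489.1/2)×0.27×£150.00 = £3,192,306.85.
EOQ at £147.50 = 493.2 < 7500, so use break Q=7500: TC = 21,150×£147.50 + (21,150/7500.0)×229 + (7500.0/2)×0.27×£147.50 = £3,269,614.53.
EOQ at £143.90 = 499.3 < 8100, so use break Q=8100: TC = 21,150×£143.90 + (21,150/8100.0)×229 + (8100.0/2)×0.27×£143.90 = £3,201,437.59.
EOQ at £142.50 = 501.8 < 13000, so use break Q=13000: TC = 21,150×£142.50 + (21,150/13000.0)×229 + (13000.0/2)×0.27×£142.50 = £3,264,335.07.
Lowest total cost is £3,192,306.85 at Q = 489.1.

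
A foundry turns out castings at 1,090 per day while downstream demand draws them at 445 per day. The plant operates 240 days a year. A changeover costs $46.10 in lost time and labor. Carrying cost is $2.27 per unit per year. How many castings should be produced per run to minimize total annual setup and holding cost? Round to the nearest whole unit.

Q* ≈ 2,708 castings

Annual demand D = 445 × 240 = 106,800.
Production build-up factor (1 − d/p) = 1 − 445/1,090 = 0.5917.
Q* = √(2DS / (H(1 − d/p))) = √(2 × 106,800 × 46.1 / (2.27 × 0.5917)).
= √(9,846,960 / 1.3433) ≈ 2707.519.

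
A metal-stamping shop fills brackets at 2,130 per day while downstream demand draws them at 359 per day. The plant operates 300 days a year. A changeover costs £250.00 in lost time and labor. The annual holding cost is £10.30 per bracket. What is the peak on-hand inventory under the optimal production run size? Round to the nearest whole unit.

I_max ≈ 2,085 brackets

Annual demand D = 359 × 300 = 107,700.
Production build-up factor (1 − d/p) = 1 − 359/2,130 = 0.8315.
Q* = √(2DS / (H(1 − d/p))) = √(2 × 107,700 × 250 / (10.3 × 0.8315)).
= √(53,850,000 / 8.564) ≈ 2507.580.
Maximum inventory = Q*(1 − d/p) = 2507.580 × 0.8315 ≈ 2084.941.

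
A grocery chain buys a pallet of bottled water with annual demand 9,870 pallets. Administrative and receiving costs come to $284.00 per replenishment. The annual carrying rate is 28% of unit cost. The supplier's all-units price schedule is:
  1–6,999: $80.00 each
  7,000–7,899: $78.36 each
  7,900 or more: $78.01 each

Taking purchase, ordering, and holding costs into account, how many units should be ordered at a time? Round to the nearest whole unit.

Q* ≈ 500 pallets

Holding cost per unit per year at price C is H = 0.28·C.
For each price level, check whether its EOQ is feasible; otherwise the best quantity at that price is the breakpoint.
EOQ at $80.00 = 500.3 (feasible in tier 1): TC = 9,870×$80.00 + (9,870/500.3)×284 + (500.3/2)×0.28×$80.00 = $800,806.16.
EOQ at $78.36 = 505.5 < 7000, so use break Q=7000: TC = 9,870×$78.36 + (9,870/7000.0)×284 + (7000.0/2)×0.28×$78.36 = $850,606.44.
EOQ at $78.01 = 506.6 < 7900, so use break Q=7900: TC = 9,870×$78.01 + (9,870/7900.0)×284 + (7900.0/2)×0.28×$78.01 = $856,592.58.
Lowest total cost is $800,806.16 at Q = 500.3.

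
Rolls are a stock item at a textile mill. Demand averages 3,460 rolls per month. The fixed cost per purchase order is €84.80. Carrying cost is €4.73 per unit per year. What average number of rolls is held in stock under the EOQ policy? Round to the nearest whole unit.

Average inventory ≈ 610 rolls

Annual demand D = 3,460 × 12 = 41,520.
The optimal lot size = √(2DS/H) = √(2 × 41,520 × 84.8 / 4.73) ≈ 1220.14.
Average inventory = Q*/2 ≈ 1220.14 / 2 = 610.072.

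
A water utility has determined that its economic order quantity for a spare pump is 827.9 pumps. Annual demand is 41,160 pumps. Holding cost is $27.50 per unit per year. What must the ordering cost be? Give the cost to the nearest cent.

S ≈ $228.97

Invert the EOQ relation Q*² = 2DS/H.
From Q* = √(2DS/H): S = Q*²H / (2D) = 827.9² × 27.5 / (2 × 41,160) = 228.9724.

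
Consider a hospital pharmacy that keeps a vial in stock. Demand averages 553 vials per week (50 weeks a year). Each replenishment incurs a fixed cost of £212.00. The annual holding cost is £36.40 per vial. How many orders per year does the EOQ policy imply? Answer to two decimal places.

N ≈ 48.72 orders per year

Annual demand D = 553 × 50 = 27,650.
The optimal lot size = √(2DS/H) = √(2 × 27,650 × 212 / 36.4) ≈ 567.52.
Orders per year = D / Q* = 27,650 / 567.52 ≈ 48.721.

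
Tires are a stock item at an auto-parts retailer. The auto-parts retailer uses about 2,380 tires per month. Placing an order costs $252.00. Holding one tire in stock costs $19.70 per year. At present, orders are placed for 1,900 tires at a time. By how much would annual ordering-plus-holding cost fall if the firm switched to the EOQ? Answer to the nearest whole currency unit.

Annual demand D = 2,380 × 12 = 28,560.
EOQ = √(2DS/H) = √(2 × 28,560 × 252 / 19.7) ≈ 854.79.
Cost at Q* = (D/Q*)S + (Q*/2)H = √(2DSH) ≈ $16,839.43.
Cost at Q = 1,900: (28,560/1,900)×252 + (1,900/2)×19.7 = $3,787.96 + $18,715.00 = $22,502.96.
Excess = $22,502.96 − $16,839.43 = $5,663.52.

Extra cost ≈ $5,664 per year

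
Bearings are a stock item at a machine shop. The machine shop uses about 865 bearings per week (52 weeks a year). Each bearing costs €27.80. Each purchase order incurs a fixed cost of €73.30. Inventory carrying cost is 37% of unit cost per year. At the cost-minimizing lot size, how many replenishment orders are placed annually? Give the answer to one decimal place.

N ≈ 56.2 orders per year

Annual demand D = 865 × 52 = 44,980.
Holding cost H = 0.37 × €27.80 = €10.2860 per unit per year.
Q* = √(2DS/H) = √(2 × 44,980 × 73.3 / 10.286) ≈ 800.67.
Orders per year = D / Q* = 44,980 / 800.67 ≈ 56.178.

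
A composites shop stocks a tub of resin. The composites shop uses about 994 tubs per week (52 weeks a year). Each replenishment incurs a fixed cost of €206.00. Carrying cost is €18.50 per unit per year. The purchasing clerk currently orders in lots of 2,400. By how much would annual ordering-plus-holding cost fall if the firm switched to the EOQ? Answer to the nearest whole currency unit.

Annual demand D = 994 × 52 = 51,688.
EOQ = √(2DS/H) = √(2 × 51,688 × 206 / 18.5) ≈ 1072.90.
Cost at Q* = (D/Q*)S + (Q*/2)H = √(2DSH) ≈ €19,848.58.
Cost at Q = 2,400: (51,688/2,400)×206 + (2,400/2)×18.5 = €4,436.55 + €22,200.00 = €26,636.55.
Excess = €26,636.55 − €19,848.58 = €6,787.98.

Extra cost ≈ €6,788 per year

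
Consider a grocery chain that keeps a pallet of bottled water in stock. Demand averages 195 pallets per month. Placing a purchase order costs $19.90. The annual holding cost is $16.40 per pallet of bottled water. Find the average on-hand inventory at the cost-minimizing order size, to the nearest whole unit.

Average inventory ≈ 38 pallets

Annual demand D = 195 × 12 = 2,340.
The optimal lot size = √(2DS/H) = √(2 × 2,340 × 19.9 / 16.4) ≈ 75.36.
Average inventory = Q*/2 ≈ 75.36 / 2 = 37.679.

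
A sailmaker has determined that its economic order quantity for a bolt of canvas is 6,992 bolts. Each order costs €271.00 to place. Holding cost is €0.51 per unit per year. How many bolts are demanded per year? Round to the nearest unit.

D ≈ 46,002 bolts per year

Squaring Q* = √(2DS/H) gives Q*² = 2DS/H.
From Q* = √(2DS/H): D = Q*²H / (2S) = 6,992² × 0.51 / (2 × 271) = 46001.684.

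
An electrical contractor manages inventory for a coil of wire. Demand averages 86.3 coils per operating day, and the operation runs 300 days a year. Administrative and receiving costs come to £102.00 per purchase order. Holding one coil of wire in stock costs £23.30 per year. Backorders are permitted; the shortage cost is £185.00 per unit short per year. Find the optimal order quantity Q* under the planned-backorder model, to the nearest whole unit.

Q* ≈ 505 coils

Annual demand D = 86.3 × 300 = 25,890.
With planned backorders, Q* = √(2DS/H) · √((H+B)/B).
√(2DS/H) = √(2 × 25,890 × 102 / 23.3) = 476.105.
√((H+B)/B) = √((23.3+185)/185) = 1.0611.
Q* ≈ 505.198.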